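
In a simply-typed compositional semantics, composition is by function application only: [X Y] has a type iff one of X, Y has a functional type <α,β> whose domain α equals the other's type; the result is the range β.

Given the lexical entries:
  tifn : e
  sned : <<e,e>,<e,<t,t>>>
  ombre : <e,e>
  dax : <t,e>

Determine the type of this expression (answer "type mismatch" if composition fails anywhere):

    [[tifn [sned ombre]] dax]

[sned ombre]: sned is <<e,e>,<e,<t,t>>>, ombre is <e,e>; result <e,<t,t>>.
[tifn [sned ombre]]: [sned ombre] is <e,<t,t>>, tifn is e; result <t,t>.
[[tifn [sned ombre]] dax]: <t,t> with <t,e> — neither is a function whose domain matches the other; composition fails here.

type mismatch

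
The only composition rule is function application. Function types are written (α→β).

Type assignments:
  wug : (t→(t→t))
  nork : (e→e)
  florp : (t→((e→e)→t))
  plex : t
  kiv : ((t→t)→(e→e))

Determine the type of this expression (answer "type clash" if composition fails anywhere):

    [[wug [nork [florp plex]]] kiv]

[florp plex]: florp is (t→((e→e)→t)), plex is t; result ((e→e)→t).
[nork [florp plex]]: [florp plex] is ((e→e)→t), nork is (e→e); result t.
[wug [nork [florp plex]]]: wug is (t→(t→t)), [nork [florp plex]] is t; result (t→t).
[[wug [nork [florp plex]]] kiv]: kiv is ((t→t)→(e→e)), [wug [nork [florp plex]]] is (t→t); result (e→e).

(e→e)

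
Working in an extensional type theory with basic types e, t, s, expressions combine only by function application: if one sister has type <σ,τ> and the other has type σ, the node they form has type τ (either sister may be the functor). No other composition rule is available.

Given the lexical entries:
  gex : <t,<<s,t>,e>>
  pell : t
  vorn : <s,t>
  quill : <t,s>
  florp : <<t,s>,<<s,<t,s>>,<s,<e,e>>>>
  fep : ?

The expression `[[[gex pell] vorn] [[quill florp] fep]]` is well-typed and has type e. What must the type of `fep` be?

<<<s,<t,s>>,<s,<e,e>>>,<e,e>>

At [[[gex pell] vorn] [[quill florp] fep]] (required: e): [[gex pell] vorn] is e, which is not a function with range e; hence [[quill florp] fep] is the functor — type <e,e>.
At [[quill florp] fep] (required: <e,e>): [quill florp] is <<s,<t,s>>,<s,<e,e>>>, which is not a function with range <e,e>; hence fep is the functor — type <<<s,<t,s>>,<s,<e,e>>>,<e,e>>.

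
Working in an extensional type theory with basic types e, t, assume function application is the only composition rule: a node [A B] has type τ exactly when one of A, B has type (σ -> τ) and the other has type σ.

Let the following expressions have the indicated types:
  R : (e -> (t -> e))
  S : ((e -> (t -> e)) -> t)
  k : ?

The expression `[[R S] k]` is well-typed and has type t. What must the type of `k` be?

(t -> t)

[[R S] k] is required to be t. [R S] : t cannot yield t as functor, so k : (t -> t).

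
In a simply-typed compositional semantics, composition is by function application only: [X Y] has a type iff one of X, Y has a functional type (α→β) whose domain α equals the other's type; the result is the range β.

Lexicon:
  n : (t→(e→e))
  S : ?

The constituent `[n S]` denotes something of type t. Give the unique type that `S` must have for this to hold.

[n S] must have type t. The sister n has type (t→(e→e)); that is not a function onto t, so S must be the functor, of type ((t→(e→e))→t).

((t→(e→e))→t)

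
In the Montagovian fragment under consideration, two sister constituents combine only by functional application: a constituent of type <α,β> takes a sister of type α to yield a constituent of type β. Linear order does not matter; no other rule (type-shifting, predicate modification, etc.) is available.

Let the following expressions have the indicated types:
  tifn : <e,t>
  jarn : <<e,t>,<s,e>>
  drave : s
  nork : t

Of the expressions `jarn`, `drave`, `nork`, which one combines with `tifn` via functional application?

jarn

jarn — combines: jarn : <<e,t>,<s,e>> takes tifn : <e,t> as argument, giving <s,e>.
drave : s — neither side's domain matches the other.
nork : t — neither side's domain matches the other.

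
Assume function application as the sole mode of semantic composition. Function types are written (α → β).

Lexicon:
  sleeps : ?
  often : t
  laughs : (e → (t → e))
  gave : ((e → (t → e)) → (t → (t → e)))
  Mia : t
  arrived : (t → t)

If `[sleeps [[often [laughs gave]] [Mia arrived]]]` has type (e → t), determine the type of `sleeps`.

(e → (e → t))

At [sleeps [[often [laughs gave]] [Mia arrived]]] (required: (e → t)): [[often [laughs gave]] [Mia arrived]] is e, which is not a function with range (e → t); hence sleeps is the functor — type (e → (e → t)).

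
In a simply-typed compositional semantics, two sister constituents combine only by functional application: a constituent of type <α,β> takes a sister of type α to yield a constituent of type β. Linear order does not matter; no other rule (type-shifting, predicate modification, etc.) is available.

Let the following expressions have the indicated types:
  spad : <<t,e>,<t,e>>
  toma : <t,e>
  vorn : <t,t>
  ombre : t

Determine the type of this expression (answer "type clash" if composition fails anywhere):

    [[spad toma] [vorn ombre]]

[spad toma]: spad is <<t,e>,<t,e>>, toma is <t,e>; result <t,e>.
[vorn ombre]: vorn is <t,t>, ombre is t; result t.
[[spad toma] [vorn ombre]]: [spad toma] is <t,e>, [vorn ombre] is t; result e.

e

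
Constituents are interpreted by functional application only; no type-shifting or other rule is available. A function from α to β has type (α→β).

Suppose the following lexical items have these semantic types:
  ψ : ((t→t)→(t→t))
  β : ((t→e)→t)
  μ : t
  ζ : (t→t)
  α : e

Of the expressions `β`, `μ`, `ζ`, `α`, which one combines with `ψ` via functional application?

ζ

β : ((t→e)→t) — ψ needs (t→t); β needs (t→e); neither fits.
μ : t — ψ needs (t→t); μ needs nothing (atomic); neither fits.
ζ — combines: ψ : ((t→t)→(t→t)) takes ζ : (t→t) as argument, giving (t→t).
α : e — ψ needs (t→t); α needs nothing (atomic); neither fits.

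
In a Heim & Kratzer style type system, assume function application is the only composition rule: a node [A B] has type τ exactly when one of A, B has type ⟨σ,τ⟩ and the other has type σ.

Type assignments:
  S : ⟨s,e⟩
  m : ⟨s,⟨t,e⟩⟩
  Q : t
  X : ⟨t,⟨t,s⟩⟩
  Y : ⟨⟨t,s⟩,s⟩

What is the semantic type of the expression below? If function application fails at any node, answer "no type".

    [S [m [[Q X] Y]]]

[Q X] — X of type ⟨t,⟨t,s⟩⟩ combines with Q of type t: type ⟨t,s⟩.
[[Q X] Y] — Y of type ⟨⟨t,s⟩,s⟩ combines with [Q X] of type ⟨t,s⟩: type s.
[m [[Q X] Y]] — m of type ⟨s,⟨t,e⟩⟩ combines with [[Q X] Y] of type s: type ⟨t,e⟩.
[S [m [[Q X] Y]]]: ⟨s,e⟩ and ⟨t,e⟩ cannot combine by function application — type clash.

no type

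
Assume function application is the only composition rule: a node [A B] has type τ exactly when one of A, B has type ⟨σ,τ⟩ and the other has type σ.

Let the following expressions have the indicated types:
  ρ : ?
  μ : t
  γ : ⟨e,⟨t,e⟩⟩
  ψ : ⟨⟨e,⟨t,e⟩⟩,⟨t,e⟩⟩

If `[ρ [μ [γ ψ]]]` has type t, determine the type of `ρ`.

[ρ [μ [γ ψ]]] must have type t. The sister [μ [γ ψ]] has type e; that is not a function onto t, so ρ must be the functor, of type ⟨e,t⟩.

⟨e,t⟩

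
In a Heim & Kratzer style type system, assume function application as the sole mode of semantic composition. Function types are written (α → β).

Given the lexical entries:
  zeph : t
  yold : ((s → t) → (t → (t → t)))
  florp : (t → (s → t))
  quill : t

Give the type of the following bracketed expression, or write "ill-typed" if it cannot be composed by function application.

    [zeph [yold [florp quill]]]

(t → t)

At [florp quill], florp : (t → (s → t)) takes quill : t, giving (s → t).
At [yold [florp quill]], yold : ((s → t) → (t → (t → t))) takes [florp quill] : (s → t), giving (t → (t → t)).
At [zeph [yold [florp quill]]], [yold [florp quill]] : (t → (t → t)) takes zeph : t, giving (t → t).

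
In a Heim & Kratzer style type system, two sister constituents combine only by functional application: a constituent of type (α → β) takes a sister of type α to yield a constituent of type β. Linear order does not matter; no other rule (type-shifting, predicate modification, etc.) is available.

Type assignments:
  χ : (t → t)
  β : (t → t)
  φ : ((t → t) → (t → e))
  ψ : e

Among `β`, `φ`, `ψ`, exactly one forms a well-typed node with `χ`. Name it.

φ

β : (t → t) — neither side's domain matches the other.
φ — combines: φ : ((t → t) → (t → e)) takes χ : (t → t) as argument, giving (t → e).
ψ : e — neither side's domain matches the other.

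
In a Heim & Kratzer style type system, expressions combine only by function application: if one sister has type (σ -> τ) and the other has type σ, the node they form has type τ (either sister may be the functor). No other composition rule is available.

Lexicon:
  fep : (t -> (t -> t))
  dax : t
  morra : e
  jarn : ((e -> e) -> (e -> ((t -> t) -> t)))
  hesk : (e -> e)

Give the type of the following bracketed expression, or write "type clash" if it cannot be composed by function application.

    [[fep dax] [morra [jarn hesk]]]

t

At [fep dax], fep : (t -> (t -> t)) takes dax : t, giving (t -> t).
At [jarn hesk], jarn : ((e -> e) -> (e -> ((t -> t) -> t))) takes hesk : (e -> e), giving (e -> ((t -> t) -> t)).
At [morra [jarn hesk]], [jarn hesk] : (e -> ((t -> t) -> t)) takes morra : e, giving ((t -> t) -> t).
At [[fep dax] [morra [jarn hesk]]], [morra [jarn hesk]] : ((t -> t) -> t) takes [fep dax] : (t -> t), giving t.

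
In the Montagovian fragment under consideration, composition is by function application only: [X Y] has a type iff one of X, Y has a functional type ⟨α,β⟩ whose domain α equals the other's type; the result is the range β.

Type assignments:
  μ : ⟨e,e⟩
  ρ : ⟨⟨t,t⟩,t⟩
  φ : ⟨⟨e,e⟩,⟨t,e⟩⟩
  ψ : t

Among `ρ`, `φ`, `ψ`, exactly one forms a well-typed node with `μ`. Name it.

ρ : ⟨⟨t,t⟩,t⟩ — μ needs e; ρ needs ⟨t,t⟩; neither fits.
φ — combines: φ : ⟨⟨e,e⟩,⟨t,e⟩⟩ takes μ : ⟨e,e⟩ as argument, giving ⟨t,e⟩.
ψ : t — μ needs e; ψ needs nothing (atomic); neither fits.

φ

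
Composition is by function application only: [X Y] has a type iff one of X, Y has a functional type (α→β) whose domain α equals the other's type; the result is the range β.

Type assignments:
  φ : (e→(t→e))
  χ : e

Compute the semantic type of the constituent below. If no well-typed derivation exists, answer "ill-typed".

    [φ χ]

At [φ χ], φ : (e→(t→e)) takes χ : e, giving (t→e).

(t→e)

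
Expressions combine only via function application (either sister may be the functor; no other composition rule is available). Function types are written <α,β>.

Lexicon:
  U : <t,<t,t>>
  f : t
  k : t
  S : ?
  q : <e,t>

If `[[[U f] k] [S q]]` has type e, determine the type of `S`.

For [[[U f] k] [S q]] to have type e with [[U f] k] of type t, [S q] must be the function: [S q] : <t,e>.
For [S q] to have type <t,e> with q of type <e,t>, S must be the function: S : <<e,t>,<t,e>>.

<<e,t>,<t,e>>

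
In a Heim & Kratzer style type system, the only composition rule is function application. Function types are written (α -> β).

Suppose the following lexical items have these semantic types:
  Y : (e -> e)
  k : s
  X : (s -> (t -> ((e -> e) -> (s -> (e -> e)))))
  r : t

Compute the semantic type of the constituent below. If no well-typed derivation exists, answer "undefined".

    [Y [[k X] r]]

[k X]: functor X : (s -> (t -> ((e -> e) -> (s -> (e -> e))))), argument k : s; result (t -> ((e -> e) -> (s -> (e -> e)))).
[[k X] r]: functor [k X] : (t -> ((e -> e) -> (s -> (e -> e)))), argument r : t; result ((e -> e) -> (s -> (e -> e))).
[Y [[k X] r]]: functor [[k X] r] : ((e -> e) -> (s -> (e -> e))), argument Y : (e -> e); result (s -> (e -> e)).

(s -> (e -> e))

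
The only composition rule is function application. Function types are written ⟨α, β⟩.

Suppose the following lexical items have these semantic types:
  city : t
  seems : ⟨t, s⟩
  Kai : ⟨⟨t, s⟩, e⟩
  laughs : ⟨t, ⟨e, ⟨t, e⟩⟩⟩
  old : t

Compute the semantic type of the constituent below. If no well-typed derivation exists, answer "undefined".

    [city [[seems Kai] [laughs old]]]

At [seems Kai], Kai : ⟨⟨t, s⟩, e⟩ takes seems : ⟨t, s⟩, giving e.
At [laughs old], laughs : ⟨t, ⟨e, ⟨t, e⟩⟩⟩ takes old : t, giving ⟨e, ⟨t, e⟩⟩.
At [[seems Kai] [laughs old]], [laughs old] : ⟨e, ⟨t, e⟩⟩ takes [seems Kai] : e, giving ⟨t, e⟩.
At [city [[seems Kai] [laughs old]]], [[seems Kai] [laughs old]] : ⟨t, e⟩ takes city : t, giving e.

e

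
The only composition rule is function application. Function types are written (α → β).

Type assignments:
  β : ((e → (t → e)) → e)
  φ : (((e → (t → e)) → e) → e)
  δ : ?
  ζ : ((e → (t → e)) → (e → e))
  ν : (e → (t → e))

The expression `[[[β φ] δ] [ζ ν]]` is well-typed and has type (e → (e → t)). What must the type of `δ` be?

(e → ((e → e) → (e → (e → t))))

[[[β φ] δ] [ζ ν]] must have type (e → (e → t)). The sister [ζ ν] has type (e → e); that is not a function onto (e → (e → t)), so [[β φ] δ] must be the functor, of type ((e → e) → (e → (e → t))).
[[β φ] δ] must have type ((e → e) → (e → (e → t))). The sister [β φ] has type e; that is not a function onto ((e → e) → (e → (e → t))), so δ must be the functor, of type (e → ((e → e) → (e → (e → t)))).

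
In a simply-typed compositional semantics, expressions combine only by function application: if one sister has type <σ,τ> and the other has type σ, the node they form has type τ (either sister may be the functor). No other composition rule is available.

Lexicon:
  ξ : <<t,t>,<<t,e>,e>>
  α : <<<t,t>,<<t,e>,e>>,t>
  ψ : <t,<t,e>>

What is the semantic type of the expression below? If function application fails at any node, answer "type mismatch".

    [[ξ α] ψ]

[ξ α]: α is <<<t,t>,<<t,e>,e>>,t>, ξ is <<t,t>,<<t,e>,e>>; result t.
[[ξ α] ψ]: ψ is <t,<t,e>>, [ξ α] is t; result <t,e>.

<t,e>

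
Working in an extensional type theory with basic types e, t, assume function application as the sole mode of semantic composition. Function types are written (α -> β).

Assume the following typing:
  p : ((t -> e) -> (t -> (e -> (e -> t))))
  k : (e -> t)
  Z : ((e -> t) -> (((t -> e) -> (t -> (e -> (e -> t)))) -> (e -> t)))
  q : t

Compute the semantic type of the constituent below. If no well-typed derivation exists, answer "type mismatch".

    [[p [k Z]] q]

[k Z]: Z is ((e -> t) -> (((t -> e) -> (t -> (e -> (e -> t)))) -> (e -> t))), k is (e -> t); result (((t -> e) -> (t -> (e -> (e -> t)))) -> (e -> t)).
[p [k Z]]: [k Z] is (((t -> e) -> (t -> (e -> (e -> t)))) -> (e -> t)), p is ((t -> e) -> (t -> (e -> (e -> t)))); result (e -> t).
[[p [k Z]] q]: (e -> t) with t — neither is a function whose domain matches the other; composition fails here.

type mismatch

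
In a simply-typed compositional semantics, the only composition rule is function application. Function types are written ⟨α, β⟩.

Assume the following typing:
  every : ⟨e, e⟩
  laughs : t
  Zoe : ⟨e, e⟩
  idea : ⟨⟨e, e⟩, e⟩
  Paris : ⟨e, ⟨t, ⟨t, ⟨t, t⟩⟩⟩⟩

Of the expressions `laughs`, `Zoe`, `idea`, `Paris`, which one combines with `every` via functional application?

laughs : t — every needs e; laughs needs nothing (atomic); neither fits.
Zoe : ⟨e, e⟩ — every needs e; Zoe needs e; neither fits.
idea — combines: idea : ⟨⟨e, e⟩, e⟩ takes every : ⟨e, e⟩ as argument, giving e.
Paris : ⟨e, ⟨t, ⟨t, ⟨t, t⟩⟩⟩⟩ — every needs e; Paris needs e; neither fits.

idea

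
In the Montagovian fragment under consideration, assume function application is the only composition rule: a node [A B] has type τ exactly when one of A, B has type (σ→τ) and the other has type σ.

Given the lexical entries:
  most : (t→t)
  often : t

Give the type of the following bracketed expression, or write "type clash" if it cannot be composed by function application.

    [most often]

[most often]: most is (t→t), often is t; result t.

t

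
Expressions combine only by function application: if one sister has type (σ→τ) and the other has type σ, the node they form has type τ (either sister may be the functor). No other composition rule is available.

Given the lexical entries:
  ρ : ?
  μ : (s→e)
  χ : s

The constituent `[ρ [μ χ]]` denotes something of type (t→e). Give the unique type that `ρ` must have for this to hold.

(e→(t→e))

At [ρ [μ χ]] (required: (t→e)): [μ χ] is e, which is not a function with range (t→e); hence ρ is the functor — type (e→(t→e)).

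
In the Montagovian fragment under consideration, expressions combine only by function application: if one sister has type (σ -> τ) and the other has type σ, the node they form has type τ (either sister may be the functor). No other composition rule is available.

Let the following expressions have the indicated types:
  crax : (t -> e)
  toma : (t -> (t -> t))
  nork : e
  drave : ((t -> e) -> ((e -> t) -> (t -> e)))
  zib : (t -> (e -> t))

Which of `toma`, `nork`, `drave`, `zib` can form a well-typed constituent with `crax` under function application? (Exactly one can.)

toma : (t -> (t -> t)) — crax needs t; toma needs t; neither fits.
nork : e — crax needs t; nork needs nothing (atomic); neither fits.
drave — combines: drave : ((t -> e) -> ((e -> t) -> (t -> e))) takes crax : (t -> e) as argument, giving ((e -> t) -> (t -> e)).
zib : (t -> (e -> t)) — crax needs t; zib needs t; neither fits.

drave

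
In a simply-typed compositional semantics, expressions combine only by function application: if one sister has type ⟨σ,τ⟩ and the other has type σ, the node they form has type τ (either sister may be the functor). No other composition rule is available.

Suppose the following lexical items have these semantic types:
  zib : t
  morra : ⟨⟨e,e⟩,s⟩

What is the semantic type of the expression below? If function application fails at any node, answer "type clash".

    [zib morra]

type clash

[zib morra]: t with ⟨⟨e,e⟩,s⟩ — neither is a function whose domain matches the other; composition fails here.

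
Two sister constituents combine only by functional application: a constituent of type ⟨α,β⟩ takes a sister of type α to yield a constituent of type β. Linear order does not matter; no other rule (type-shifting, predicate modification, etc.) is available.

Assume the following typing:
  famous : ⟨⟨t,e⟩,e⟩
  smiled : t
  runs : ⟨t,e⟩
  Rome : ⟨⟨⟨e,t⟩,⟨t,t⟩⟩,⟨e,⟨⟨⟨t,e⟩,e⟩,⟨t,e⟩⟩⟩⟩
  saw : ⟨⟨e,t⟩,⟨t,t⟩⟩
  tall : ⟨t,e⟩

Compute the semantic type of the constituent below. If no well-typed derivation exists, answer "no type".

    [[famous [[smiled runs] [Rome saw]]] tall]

no type

[smiled runs]: functor runs : ⟨t,e⟩, argument smiled : t; result e.
[Rome saw]: functor Rome : ⟨⟨⟨e,t⟩,⟨t,t⟩⟩,⟨e,⟨⟨⟨t,e⟩,e⟩,⟨t,e⟩⟩⟩⟩, argument saw : ⟨⟨e,t⟩,⟨t,t⟩⟩; result ⟨e,⟨⟨⟨t,e⟩,e⟩,⟨t,e⟩⟩⟩.
[[smiled runs] [Rome saw]]: functor [Rome saw] : ⟨e,⟨⟨⟨t,e⟩,e⟩,⟨t,e⟩⟩⟩, argument [smiled runs] : e; result ⟨⟨⟨t,e⟩,e⟩,⟨t,e⟩⟩.
[famous [[smiled runs] [Rome saw]]]: functor [[smiled runs] [Rome saw]] : ⟨⟨⟨t,e⟩,e⟩,⟨t,e⟩⟩, argument famous : ⟨⟨t,e⟩,e⟩; result ⟨t,e⟩.
[[famous [[smiled runs] [Rome saw]]] tall]: ⟨t,e⟩ with ⟨t,e⟩ — neither is a function whose domain matches the other; composition fails here.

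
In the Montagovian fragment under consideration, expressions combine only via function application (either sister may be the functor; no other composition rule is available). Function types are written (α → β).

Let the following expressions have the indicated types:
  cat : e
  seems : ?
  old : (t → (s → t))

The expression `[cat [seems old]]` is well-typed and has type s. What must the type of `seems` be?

At [cat [seems old]] (required: s): cat is e, which is not a function with range s; hence [seems old] is the functor — type (e → s).
At [seems old] (required: (e → s)): old is (t → (s → t)), which is not a function with range (e → s); hence seems is the functor — type ((t → (s → t)) → (e → s)).

((t → (s → t)) → (e → s))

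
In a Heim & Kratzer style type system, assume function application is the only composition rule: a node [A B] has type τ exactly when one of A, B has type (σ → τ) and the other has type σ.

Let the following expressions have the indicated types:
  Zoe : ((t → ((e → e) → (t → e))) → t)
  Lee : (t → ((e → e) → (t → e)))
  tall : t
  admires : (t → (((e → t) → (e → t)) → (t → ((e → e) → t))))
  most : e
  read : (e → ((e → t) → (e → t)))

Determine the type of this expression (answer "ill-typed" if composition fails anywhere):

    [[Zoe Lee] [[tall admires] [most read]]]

((e → e) → t)

[Zoe Lee]: Zoe is ((t → ((e → e) → (t → e))) → t), Lee is (t → ((e → e) → (t → e))); result t.
[tall admires]: admires is (t → (((e → t) → (e → t)) → (t → ((e → e) → t)))), tall is t; result (((e → t) → (e → t)) → (t → ((e → e) → t))).
[most read]: read is (e → ((e → t) → (e → t))), most is e; result ((e → t) → (e → t)).
[[tall admires] [most read]]: [tall admires] is (((e → t) → (e → t)) → (t → ((e → e) → t))), [most read] is ((e → t) → (e → t)); result (t → ((e → e) → t)).
[[Zoe Lee] [[tall admires] [most read]]]: [[tall admires] [most read]] is (t → ((e → e) → t)), [Zoe Lee] is t; result ((e → e) → t).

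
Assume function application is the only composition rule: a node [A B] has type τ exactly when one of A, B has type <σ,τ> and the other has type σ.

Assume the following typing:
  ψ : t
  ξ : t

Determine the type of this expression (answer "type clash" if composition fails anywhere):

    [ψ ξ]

type clash

At [ψ ξ]: neither t nor t can take the other as argument; the node is ill-typed.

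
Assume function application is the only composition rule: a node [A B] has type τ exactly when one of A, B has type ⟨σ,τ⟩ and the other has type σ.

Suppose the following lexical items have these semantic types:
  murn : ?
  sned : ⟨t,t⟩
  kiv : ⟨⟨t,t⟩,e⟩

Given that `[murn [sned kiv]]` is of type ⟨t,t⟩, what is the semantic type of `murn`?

For [murn [sned kiv]] to have type ⟨t,t⟩ with [sned kiv] of type e, murn must be the function: murn : ⟨e,⟨t,t⟩⟩.

⟨e,⟨t,t⟩⟩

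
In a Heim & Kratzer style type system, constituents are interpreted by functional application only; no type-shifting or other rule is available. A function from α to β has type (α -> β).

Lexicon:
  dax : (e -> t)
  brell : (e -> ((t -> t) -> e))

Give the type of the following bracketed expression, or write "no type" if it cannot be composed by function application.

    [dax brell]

no type

[dax brell]: (e -> t) with (e -> ((t -> t) -> e)) — neither is a function whose domain matches the other; composition fails here.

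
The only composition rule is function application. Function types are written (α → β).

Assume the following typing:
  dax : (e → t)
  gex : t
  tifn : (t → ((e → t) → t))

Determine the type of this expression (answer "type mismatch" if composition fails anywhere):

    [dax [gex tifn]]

t

[gex tifn]: (t → ((e → t) → t)) applied to t yields ((e → t) → t).
[dax [gex tifn]]: ((e → t) → t) applied to (e → t) yields t.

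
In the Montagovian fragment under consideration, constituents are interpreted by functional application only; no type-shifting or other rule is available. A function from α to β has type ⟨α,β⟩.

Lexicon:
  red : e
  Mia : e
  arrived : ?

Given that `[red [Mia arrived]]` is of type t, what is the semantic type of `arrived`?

⟨e,⟨e,t⟩⟩

For [red [Mia arrived]] to have type t with red of type e, [Mia arrived] must be the function: [Mia arrived] : ⟨e,t⟩.
For [Mia arrived] to have type ⟨e,t⟩ with Mia of type e, arrived must be the function: arrived : ⟨e,⟨e,t⟩⟩.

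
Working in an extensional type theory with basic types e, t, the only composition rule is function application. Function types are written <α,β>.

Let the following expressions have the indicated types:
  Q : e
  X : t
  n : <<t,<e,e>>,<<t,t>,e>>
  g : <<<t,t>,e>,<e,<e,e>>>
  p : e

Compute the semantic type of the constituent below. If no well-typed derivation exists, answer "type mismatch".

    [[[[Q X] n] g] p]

type mismatch

[Q X]: e with t — neither is a function whose domain matches the other; composition fails here.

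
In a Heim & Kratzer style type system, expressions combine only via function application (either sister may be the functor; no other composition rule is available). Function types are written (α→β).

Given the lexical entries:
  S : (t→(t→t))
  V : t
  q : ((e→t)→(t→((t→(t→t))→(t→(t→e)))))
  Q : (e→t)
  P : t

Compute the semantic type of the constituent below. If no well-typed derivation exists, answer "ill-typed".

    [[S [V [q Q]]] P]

[q Q]: functor q : ((e→t)→(t→((t→(t→t))→(t→(t→e))))), argument Q : (e→t); result (t→((t→(t→t))→(t→(t→e)))).
[V [q Q]]: functor [q Q] : (t→((t→(t→t))→(t→(t→e)))), argument V : t; result ((t→(t→t))→(t→(t→e))).
[S [V [q Q]]]: functor [V [q Q]] : ((t→(t→t))→(t→(t→e))), argument S : (t→(t→t)); result (t→(t→e)).
[[S [V [q Q]]] P]: functor [S [V [q Q]]] : (t→(t→e)), argument P : t; result (t→e).

(t→e)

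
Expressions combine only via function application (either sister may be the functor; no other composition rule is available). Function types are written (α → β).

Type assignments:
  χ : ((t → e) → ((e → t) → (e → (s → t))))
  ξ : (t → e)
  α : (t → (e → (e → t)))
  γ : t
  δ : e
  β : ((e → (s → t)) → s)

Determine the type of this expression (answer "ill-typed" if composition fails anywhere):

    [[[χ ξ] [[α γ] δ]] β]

[χ ξ]: functor χ : ((t → e) → ((e → t) → (e → (s → t)))), argument ξ : (t → e); result ((e → t) → (e → (s → t))).
[α γ]: functor α : (t → (e → (e → t))), argument γ : t; result (e → (e → t)).
[[α γ] δ]: functor [α γ] : (e → (e → t)), argument δ : e; result (e → t).
[[χ ξ] [[α γ] δ]]: functor [χ ξ] : ((e → t) → (e → (s → t))), argument [[α γ] δ] : (e → t); result (e → (s → t)).
[[[χ ξ] [[α γ] δ]] β]: functor β : ((e → (s → t)) → s), argument [[χ ξ] [[α γ] δ]] : (e → (s → t)); result s.

s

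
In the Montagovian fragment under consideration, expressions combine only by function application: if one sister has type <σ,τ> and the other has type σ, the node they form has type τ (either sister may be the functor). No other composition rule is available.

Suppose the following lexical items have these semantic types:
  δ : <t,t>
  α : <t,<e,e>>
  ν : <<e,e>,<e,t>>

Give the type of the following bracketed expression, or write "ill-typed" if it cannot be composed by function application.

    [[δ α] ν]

ill-typed

[δ α]: <t,t> with <t,<e,e>> — neither is a function whose domain matches the other; composition fails here.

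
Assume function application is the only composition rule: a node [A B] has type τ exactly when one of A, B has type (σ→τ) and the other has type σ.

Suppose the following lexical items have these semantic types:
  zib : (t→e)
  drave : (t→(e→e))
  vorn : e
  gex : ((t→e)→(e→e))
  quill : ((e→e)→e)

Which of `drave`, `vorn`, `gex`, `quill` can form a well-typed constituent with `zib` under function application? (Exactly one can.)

gex

drave : (t→(e→e)) — no; zib wants t, and drave wants t.
vorn : e — no; zib wants t, and vorn wants nothing (atomic).
gex — combines: gex : ((t→e)→(e→e)) takes zib : (t→e) as argument, giving (e→e).
quill : ((e→e)→e) — no; zib wants t, and quill wants (e→e).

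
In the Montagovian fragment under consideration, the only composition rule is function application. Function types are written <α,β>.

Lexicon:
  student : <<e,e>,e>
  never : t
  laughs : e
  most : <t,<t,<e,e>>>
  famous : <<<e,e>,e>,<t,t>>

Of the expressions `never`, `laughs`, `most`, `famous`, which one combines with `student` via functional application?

never : t — student needs <e,e>; never needs nothing (atomic); neither fits.
laughs : e — student needs <e,e>; laughs needs nothing (atomic); neither fits.
most : <t,<t,<e,e>>> — student needs <e,e>; most needs t; neither fits.
famous — combines: famous : <<<e,e>,e>,<t,t>> takes student : <<e,e>,e> as argument, giving <t,t>.

famous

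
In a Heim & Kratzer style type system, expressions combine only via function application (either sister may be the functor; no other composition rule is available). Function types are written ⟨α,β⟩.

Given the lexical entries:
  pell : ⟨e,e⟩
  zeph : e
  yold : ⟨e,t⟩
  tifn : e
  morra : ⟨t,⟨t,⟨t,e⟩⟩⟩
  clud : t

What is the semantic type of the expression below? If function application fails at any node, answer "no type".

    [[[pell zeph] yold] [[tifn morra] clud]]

no type

[pell zeph]: ⟨e,e⟩ applied to e yields e.
[[pell zeph] yold]: ⟨e,t⟩ applied to e yields t.
[tifn morra]: e and ⟨t,⟨t,⟨t,e⟩⟩⟩ cannot combine by function application — type clash.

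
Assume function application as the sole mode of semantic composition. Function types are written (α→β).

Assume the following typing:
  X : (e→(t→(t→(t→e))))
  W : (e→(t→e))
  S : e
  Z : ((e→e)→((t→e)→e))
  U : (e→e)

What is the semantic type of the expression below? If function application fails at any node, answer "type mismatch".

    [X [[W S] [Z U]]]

(t→(t→(t→e)))

[W S]: W is (e→(t→e)), S is e; result (t→e).
[Z U]: Z is ((e→e)→((t→e)→e)), U is (e→e); result ((t→e)→e).
[[W S] [Z U]]: [Z U] is ((t→e)→e), [W S] is (t→e); result e.
[X [[W S] [Z U]]]: X is (e→(t→(t→(t→e)))), [[W S] [Z U]] is e; result (t→(t→(t→e))).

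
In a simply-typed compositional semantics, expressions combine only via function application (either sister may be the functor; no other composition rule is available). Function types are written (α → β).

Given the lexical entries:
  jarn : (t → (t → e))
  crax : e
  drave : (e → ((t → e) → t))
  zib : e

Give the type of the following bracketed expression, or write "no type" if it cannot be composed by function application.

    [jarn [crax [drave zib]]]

no type

[drave zib] — drave of type (e → ((t → e) → t)) combines with zib of type e: type ((t → e) → t).
At [crax [drave zib]]: neither e nor ((t → e) → t) can take the other as argument; the node is ill-typed.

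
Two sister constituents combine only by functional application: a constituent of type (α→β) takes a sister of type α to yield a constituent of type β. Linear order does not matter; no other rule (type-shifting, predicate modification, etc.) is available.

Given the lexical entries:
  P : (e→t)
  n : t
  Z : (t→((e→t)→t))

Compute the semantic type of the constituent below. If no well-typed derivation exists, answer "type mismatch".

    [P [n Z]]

t

[n Z] — Z of type (t→((e→t)→t)) combines with n of type t: type ((e→t)→t).
[P [n Z]] — [n Z] of type ((e→t)→t) combines with P of type (e→t): type t.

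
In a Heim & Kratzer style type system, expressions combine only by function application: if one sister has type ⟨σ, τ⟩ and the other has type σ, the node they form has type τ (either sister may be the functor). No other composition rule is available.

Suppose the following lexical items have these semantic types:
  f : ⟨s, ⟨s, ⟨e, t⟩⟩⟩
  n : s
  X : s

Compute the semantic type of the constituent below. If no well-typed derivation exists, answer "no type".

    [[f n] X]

[f n]: f is ⟨s, ⟨s, ⟨e, t⟩⟩⟩, n is s; result ⟨s, ⟨e, t⟩⟩.
[[f n] X]: [f n] is ⟨s, ⟨e, t⟩⟩, X is s; result ⟨e, t⟩.

⟨e, t⟩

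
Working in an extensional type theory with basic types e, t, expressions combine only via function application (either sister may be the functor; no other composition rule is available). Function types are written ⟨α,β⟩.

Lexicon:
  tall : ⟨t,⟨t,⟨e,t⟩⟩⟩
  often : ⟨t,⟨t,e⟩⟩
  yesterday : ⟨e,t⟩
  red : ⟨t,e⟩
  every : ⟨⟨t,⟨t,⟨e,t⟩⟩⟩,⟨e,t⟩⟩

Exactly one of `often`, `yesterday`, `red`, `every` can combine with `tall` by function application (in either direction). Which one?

every

often : ⟨t,⟨t,e⟩⟩ — neither side's domain matches the other.
yesterday : ⟨e,t⟩ — neither side's domain matches the other.
red : ⟨t,e⟩ — neither side's domain matches the other.
every — combines: every : ⟨⟨t,⟨t,⟨e,t⟩⟩⟩,⟨e,t⟩⟩ takes tall : ⟨t,⟨t,⟨e,t⟩⟩⟩ as argument, giving ⟨e,t⟩.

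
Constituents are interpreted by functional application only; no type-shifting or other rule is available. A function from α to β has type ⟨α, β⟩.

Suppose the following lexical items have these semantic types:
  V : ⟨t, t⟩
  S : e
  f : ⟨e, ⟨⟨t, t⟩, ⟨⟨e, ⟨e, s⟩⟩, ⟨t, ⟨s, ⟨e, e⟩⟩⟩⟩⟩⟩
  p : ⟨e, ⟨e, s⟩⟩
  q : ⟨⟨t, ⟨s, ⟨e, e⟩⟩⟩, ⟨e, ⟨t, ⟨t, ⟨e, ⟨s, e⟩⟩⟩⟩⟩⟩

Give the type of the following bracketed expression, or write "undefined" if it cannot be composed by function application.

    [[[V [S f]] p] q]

⟨e, ⟨t, ⟨t, ⟨e, ⟨s, e⟩⟩⟩⟩⟩

[S f]: f is ⟨e, ⟨⟨t, t⟩, ⟨⟨e, ⟨e, s⟩⟩, ⟨t, ⟨s, ⟨e, e⟩⟩⟩⟩⟩⟩, S is e; result ⟨⟨t, t⟩, ⟨⟨e, ⟨e, s⟩⟩, ⟨t, ⟨s, ⟨e, e⟩⟩⟩⟩⟩.
[V [S f]]: [S f] is ⟨⟨t, t⟩, ⟨⟨e, ⟨e, s⟩⟩, ⟨t, ⟨s, ⟨e, e⟩⟩⟩⟩⟩, V is ⟨t, t⟩; result ⟨⟨e, ⟨e, s⟩⟩, ⟨t, ⟨s, ⟨e, e⟩⟩⟩⟩.
[[V [S f]] p]: [V [S f]] is ⟨⟨e, ⟨e, s⟩⟩, ⟨t, ⟨s, ⟨e, e⟩⟩⟩⟩, p is ⟨e, ⟨e, s⟩⟩; result ⟨t, ⟨s, ⟨e, e⟩⟩⟩.
[[[V [S f]] p] q]: q is ⟨⟨t, ⟨s, ⟨e, e⟩⟩⟩, ⟨e, ⟨t, ⟨t, ⟨e, ⟨s, e⟩⟩⟩⟩⟩⟩, [[V [S f]] p] is ⟨t, ⟨s, ⟨e, e⟩⟩⟩; result ⟨e, ⟨t, ⟨t, ⟨e, ⟨s, e⟩⟩⟩⟩⟩.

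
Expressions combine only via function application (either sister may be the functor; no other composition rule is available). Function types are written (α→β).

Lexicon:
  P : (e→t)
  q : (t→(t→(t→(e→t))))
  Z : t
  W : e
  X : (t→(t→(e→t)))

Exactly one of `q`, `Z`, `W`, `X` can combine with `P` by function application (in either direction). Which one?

q : (t→(t→(t→(e→t)))) — P needs e; q needs t; neither fits.
Z : t — P needs e; Z needs nothing (atomic); neither fits.
W — combines: P : (e→t) takes W : e as argument, giving t.
X : (t→(t→(e→t))) — P needs e; X needs t; neither fits.

W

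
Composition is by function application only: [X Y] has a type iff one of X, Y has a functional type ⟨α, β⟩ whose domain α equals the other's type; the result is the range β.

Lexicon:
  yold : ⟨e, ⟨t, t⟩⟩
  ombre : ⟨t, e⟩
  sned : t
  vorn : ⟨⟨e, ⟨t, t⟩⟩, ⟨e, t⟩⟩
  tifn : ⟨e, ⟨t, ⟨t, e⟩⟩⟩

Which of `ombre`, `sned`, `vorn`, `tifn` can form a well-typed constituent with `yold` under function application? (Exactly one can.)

ombre : ⟨t, e⟩ — does not combine with yold.
sned : t — does not combine with yold.
vorn — combines: vorn : ⟨⟨e, ⟨t, t⟩⟩, ⟨e, t⟩⟩ takes yold : ⟨e, ⟨t, t⟩⟩ as argument, giving ⟨e, t⟩.
tifn : ⟨e, ⟨t, ⟨t, e⟩⟩⟩ — does not combine with yold.

vorn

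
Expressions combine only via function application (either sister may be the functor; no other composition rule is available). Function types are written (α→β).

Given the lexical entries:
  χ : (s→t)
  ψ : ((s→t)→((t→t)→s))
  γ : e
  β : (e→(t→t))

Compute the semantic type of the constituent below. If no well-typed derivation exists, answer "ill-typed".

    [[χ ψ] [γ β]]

At [χ ψ], ψ : ((s→t)→((t→t)→s)) takes χ : (s→t), giving ((t→t)→s).
At [γ β], β : (e→(t→t)) takes γ : e, giving (t→t).
At [[χ ψ] [γ β]], [χ ψ] : ((t→t)→s) takes [γ β] : (t→t), giving s.

s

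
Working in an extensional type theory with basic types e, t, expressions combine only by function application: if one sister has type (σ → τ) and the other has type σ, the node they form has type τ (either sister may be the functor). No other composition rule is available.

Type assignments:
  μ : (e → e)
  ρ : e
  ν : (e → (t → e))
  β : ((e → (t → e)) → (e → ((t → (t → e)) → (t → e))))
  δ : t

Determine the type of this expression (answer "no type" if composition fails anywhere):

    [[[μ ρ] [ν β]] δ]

[μ ρ]: (e → e) applied to e yields e.
[ν β]: ((e → (t → e)) → (e → ((t → (t → e)) → (t → e)))) applied to (e → (t → e)) yields (e → ((t → (t → e)) → (t → e))).
[[μ ρ] [ν β]]: (e → ((t → (t → e)) → (t → e))) applied to e yields ((t → (t → e)) → (t → e)).
[[[μ ρ] [ν β]] δ]: ((t → (t → e)) → (t → e)) and t cannot combine by function application — type clash.

no type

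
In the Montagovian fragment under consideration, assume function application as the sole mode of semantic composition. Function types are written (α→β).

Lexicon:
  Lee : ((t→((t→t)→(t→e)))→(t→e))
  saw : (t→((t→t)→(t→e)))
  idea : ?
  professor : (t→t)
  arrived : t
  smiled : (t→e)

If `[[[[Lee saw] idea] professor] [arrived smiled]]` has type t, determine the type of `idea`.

For [[[[Lee saw] idea] professor] [arrived smiled]] to have type t with [arrived smiled] of type e, [[[Lee saw] idea] professor] must be the function: [[[Lee saw] idea] professor] : (e→t).
For [[[Lee saw] idea] professor] to have type (e→t) with professor of type (t→t), [[Lee saw] idea] must be the function: [[Lee saw] idea] : ((t→t)→(e→t)).
For [[Lee saw] idea] to have type ((t→t)→(e→t)) with [Lee saw] of type (t→e), idea must be the function: idea : ((t→e)→((t→t)→(e→t))).

((t→e)→((t→t)→(e→t)))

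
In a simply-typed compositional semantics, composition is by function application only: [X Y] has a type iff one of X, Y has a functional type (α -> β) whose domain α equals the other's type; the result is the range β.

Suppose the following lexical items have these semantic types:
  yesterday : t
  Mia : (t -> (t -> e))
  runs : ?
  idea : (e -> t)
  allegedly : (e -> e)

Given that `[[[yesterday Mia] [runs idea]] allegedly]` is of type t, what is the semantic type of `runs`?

((e -> t) -> ((t -> e) -> ((e -> e) -> t)))

[[[yesterday Mia] [runs idea]] allegedly] is required to be t. allegedly : (e -> e) cannot yield t as functor, so [[yesterday Mia] [runs idea]] : ((e -> e) -> t).
[[yesterday Mia] [runs idea]] is required to be ((e -> e) -> t). [yesterday Mia] : (t -> e) cannot yield ((e -> e) -> t) as functor, so [runs idea] : ((t -> e) -> ((e -> e) -> t)).
[runs idea] is required to be ((t -> e) -> ((e -> e) -> t)). idea : (e -> t) cannot yield ((t -> e) -> ((e -> e) -> t)) as functor, so runs : ((e -> t) -> ((t -> e) -> ((e -> e) -> t))).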